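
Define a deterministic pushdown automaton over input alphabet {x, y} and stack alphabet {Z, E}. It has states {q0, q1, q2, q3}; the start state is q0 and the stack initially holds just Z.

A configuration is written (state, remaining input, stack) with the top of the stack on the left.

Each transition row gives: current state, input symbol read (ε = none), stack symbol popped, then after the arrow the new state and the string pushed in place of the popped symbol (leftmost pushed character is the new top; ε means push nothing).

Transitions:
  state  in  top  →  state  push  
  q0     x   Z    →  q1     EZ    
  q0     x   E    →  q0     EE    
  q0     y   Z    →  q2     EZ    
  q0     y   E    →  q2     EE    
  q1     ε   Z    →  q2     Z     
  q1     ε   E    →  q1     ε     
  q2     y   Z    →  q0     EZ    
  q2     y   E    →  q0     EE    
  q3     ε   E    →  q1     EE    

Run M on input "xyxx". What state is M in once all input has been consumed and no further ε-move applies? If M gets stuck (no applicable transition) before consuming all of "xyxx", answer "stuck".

(q0, xyxx, Z) ⊢ (q1, yxx, EZ) ⊢ (q1, yxx, Z) ⊢ (q2, yxx, Z) ⊢ (q0, xx, EZ) ⊢ (q0, x, EEZ) ⊢ (q0, ε, EEEZ)
All input consumed; M is in state q0.

q0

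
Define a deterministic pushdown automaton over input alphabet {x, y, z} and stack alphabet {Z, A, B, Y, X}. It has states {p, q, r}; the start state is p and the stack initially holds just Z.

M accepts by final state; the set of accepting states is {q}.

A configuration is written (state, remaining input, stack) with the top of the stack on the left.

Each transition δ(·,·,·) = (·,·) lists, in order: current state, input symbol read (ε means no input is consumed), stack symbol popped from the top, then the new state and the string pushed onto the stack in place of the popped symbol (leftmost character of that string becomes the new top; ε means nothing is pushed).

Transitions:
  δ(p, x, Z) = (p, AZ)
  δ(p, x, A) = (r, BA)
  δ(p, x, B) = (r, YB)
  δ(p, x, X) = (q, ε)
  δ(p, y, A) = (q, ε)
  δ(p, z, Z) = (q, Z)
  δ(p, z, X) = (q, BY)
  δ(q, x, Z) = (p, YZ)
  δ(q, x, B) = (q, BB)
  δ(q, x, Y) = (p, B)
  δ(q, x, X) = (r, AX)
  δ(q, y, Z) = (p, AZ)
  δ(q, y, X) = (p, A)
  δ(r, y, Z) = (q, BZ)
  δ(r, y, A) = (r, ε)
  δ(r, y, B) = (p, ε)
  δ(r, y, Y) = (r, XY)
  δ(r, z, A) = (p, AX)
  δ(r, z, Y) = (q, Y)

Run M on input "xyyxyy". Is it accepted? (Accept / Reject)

Accept

(p, xyyxyy, Z)
  read x, top Z: go to p, push AZ → (p, yyxyy, AZ)
  read y, top A: go to q, push ε → (q, yxyy, Z)
  read y, top Z: go to p, push AZ → (p, xyy, AZ)
  read x, top A: go to r, push BA → (r, yy, BAZ)
  read y, top B: go to p, push ε → (p, y, AZ)
  read y, top A: go to q, push ε → (q, ε, Z)
All input consumed; state q ∈ F.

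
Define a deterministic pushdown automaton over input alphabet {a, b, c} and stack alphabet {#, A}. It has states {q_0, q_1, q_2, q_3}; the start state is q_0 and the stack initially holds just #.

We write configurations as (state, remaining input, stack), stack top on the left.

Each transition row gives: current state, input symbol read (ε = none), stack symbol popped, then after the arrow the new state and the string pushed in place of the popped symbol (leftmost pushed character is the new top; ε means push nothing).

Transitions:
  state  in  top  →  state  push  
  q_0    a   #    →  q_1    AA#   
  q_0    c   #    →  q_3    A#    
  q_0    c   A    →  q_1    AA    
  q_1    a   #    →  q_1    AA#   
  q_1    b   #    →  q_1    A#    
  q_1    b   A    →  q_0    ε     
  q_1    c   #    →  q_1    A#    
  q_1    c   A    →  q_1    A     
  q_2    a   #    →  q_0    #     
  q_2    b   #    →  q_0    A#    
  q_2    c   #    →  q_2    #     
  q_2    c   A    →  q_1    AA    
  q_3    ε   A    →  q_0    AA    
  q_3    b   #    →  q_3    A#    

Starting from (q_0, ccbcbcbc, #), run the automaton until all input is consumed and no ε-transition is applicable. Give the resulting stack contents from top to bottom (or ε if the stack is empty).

(q_0, ccbcbcbc, #)
  read c, top #: go to q_3, push A# → (q_3, cbcbcbc, A#)
  ε-move, top A: go to q_0, push AA → (q_0, cbcbcbc, AA#)
  read c, top A: go to q_1, push AA → (q_1, bcbcbc, AAA#)
  read b, top A: go to q_0, push ε → (q_0, cbcbc, AA#)
  read c, top A: go to q_1, push AA → (q_1, bcbc, AAA#)
  read b, top A: go to q_0, push ε → (q_0, cbc, AA#)
  read c, top A: go to q_1, push AA → (q_1, bc, AAA#)
  read b, top A: go to q_0, push ε → (q_0, c, AA#)
  read c, top A: go to q_1, push AA → (q_1, ε, AAA#)
All input consumed in state q_1 with stack AAA#.

AAA#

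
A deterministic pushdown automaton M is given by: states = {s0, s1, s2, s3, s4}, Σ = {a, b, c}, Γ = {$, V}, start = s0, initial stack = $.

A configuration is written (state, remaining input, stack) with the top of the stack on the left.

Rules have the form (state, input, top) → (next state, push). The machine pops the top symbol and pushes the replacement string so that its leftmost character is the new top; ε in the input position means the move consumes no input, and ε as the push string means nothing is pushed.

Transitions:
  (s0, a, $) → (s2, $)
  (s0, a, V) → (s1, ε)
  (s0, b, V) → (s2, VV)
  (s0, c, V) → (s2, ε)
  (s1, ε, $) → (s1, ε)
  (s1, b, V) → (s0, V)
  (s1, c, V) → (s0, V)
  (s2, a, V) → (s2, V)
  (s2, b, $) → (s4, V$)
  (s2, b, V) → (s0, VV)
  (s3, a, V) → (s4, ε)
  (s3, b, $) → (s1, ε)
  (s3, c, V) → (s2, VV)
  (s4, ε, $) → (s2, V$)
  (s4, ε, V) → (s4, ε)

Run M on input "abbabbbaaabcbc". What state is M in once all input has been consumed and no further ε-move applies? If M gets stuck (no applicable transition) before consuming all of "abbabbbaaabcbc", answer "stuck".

(s0, abbabbbaaabcbc, $)
  read a, top $: go to s2, push $ → (s2, bbabbbaaabcbc, $)
  read b, top $: go to s4, push V$ → (s4, babbbaaabcbc, V$)
  ε-move, top V: go to s4, push ε → (s4, babbbaaabcbc, $)
  ε-move, top $: go to s2, push V$ → (s2, babbbaaabcbc, V$)
  read b, top V: go to s0, push VV → (s0, abbbaaabcbc, VV$)
  read a, top V: go to s1, push ε → (s1, bbbaaabcbc, V$)
  read b, top V: go to s0, push V → (s0, bbaaabcbc, V$)
  read b, top V: go to s2, push VV → (s2, baaabcbc, VV$)
  read b, top V: go to s0, push VV → (s0, aaabcbc, VVV$)
  read a, top V: go to s1, push ε → (s1, aabcbc, VV$)
No transition for (s1, a, top V); M blocks with input aabcbc remaining.

stuck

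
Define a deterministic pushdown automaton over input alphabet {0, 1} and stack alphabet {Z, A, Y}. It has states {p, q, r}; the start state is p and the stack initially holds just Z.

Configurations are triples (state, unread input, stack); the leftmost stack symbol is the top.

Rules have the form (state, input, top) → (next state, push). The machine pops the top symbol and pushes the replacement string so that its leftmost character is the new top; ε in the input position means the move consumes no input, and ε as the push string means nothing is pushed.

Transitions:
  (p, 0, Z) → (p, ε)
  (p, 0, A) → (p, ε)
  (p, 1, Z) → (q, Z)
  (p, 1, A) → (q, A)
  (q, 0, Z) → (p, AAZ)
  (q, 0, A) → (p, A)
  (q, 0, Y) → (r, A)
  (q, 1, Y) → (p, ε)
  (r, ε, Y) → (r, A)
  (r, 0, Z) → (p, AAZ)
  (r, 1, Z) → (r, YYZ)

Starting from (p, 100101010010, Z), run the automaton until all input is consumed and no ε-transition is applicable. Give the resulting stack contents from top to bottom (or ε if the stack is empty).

(p, 100101010010, Z) ⊢ (q, 00101010010, Z) ⊢ (p, 0101010010, AAZ) ⊢ (p, 101010010, AZ) ⊢ (q, 01010010, AZ) ⊢ (p, 1010010, AZ) ⊢ (q, 010010, AZ) ⊢ (p, 10010, AZ) ⊢ (q, 0010, AZ) ⊢ (p, 010, AZ) ⊢ (p, 10, Z) ⊢ (q, 0, Z) ⊢ (p, ε, AAZ)
All input consumed in state p with stack AAZ.

AAZ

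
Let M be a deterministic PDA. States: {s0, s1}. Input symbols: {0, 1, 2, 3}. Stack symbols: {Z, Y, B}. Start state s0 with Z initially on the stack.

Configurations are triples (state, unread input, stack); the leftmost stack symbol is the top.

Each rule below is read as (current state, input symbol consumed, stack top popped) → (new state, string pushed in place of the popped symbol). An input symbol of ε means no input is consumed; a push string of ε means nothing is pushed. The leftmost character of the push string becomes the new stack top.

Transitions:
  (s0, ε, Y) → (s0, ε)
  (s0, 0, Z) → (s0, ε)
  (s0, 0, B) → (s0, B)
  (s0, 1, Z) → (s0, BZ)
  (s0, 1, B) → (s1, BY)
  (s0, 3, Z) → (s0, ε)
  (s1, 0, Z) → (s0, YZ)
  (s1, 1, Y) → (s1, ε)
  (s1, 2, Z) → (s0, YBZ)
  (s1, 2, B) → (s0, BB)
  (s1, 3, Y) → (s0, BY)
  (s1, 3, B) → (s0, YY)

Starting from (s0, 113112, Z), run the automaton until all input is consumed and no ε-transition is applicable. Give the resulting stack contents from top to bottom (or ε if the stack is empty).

BBYZ

(s0, 113112, Z) ⊢ (s0, 13112, BZ) ⊢ (s1, 3112, BYZ) ⊢ (s0, 112, YYYZ) ⊢ (s0, 112, YYZ) ⊢ (s0, 112, YZ) ⊢ (s0, 112, Z) ⊢ (s0, 12, BZ) ⊢ (s1, 2, BYZ) ⊢ (s0, ε, BBYZ)
All input consumed in state s0 with stack BBYZ.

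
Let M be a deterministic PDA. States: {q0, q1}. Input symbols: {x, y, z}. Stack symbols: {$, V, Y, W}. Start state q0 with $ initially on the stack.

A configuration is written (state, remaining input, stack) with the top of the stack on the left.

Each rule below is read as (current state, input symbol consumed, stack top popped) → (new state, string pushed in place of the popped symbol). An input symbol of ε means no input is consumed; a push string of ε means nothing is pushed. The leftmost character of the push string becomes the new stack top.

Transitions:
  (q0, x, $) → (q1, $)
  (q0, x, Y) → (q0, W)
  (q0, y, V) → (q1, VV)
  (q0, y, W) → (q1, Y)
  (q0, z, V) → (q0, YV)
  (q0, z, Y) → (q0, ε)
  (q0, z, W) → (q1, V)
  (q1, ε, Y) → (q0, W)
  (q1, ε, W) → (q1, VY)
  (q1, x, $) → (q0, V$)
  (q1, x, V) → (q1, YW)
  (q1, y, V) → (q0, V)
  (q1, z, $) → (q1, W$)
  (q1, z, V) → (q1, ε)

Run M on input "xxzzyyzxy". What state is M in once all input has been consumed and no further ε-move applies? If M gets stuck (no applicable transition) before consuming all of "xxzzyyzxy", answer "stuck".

q0

(q0, xxzzyyzxy, $)
  read x, top $: go to q1, push $ → (q1, xzzyyzxy, $)
  read x, top $: go to q0, push V$ → (q0, zzyyzxy, V$)
  read z, top V: go to q0, push YV → (q0, zyyzxy, YV$)
  read z, top Y: go to q0, push ε → (q0, yyzxy, V$)
  read y, top V: go to q1, push VV → (q1, yzxy, VV$)
  read y, top V: go to q0, push V → (q0, zxy, VV$)
  read z, top V: go to q0, push YV → (q0, xy, YVV$)
  read x, top Y: go to q0, push W → (q0, y, WVV$)
  read y, top W: go to q1, push Y → (q1, ε, YVV$)
  ε-move, top Y: go to q0, push W → (q0, ε, WVV$)
All input consumed; M is in state q0.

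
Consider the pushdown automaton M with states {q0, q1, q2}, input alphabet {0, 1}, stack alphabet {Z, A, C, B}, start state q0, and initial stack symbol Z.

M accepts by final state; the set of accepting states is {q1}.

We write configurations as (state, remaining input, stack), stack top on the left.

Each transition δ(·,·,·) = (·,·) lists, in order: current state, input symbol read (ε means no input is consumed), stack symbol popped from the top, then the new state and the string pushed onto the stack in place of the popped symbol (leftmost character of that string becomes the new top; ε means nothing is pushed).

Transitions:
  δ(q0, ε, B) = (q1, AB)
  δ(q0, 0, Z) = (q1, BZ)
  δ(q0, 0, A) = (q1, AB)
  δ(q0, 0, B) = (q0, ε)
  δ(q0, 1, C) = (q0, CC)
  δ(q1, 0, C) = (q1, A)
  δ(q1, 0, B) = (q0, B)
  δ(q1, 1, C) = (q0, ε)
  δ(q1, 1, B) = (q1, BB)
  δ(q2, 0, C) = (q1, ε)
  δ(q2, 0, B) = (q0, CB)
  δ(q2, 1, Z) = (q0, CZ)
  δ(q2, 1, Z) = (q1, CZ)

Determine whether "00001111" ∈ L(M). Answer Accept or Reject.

One accepting computation: (q0, 00001111, Z) ⊢ (q1, 0001111, BZ) ⊢ (q0, 001111, BZ) ⊢ (q0, 01111, Z) ⊢ (q1, 1111, BZ) ⊢ (q1, 111, BBZ) ⊢ (q1, 11, BBBZ) ⊢ (q1, 1, BBBBZ) ⊢ (q1, ε, BBBBBZ)
All input consumed and state q1 ∈ F.

Accept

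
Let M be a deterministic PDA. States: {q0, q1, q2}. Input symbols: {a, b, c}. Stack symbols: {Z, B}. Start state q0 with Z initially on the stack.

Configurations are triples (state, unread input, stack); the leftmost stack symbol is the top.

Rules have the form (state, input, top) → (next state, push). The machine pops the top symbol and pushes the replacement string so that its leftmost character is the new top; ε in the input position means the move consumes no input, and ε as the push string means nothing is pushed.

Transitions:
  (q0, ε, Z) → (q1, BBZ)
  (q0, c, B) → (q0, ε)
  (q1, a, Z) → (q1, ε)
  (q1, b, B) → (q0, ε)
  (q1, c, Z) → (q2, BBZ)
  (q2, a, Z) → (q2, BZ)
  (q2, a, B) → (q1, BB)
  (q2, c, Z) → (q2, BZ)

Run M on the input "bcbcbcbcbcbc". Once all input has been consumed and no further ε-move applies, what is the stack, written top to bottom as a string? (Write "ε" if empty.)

BBZ

(q0, bcbcbcbcbcbc, Z) ⊢ (q1, bcbcbcbcbcbc, BBZ) ⊢ (q0, cbcbcbcbcbc, BZ) ⊢ (q0, bcbcbcbcbc, Z) ⊢ (q1, bcbcbcbcbc, BBZ) ⊢ (q0, cbcbcbcbc, BZ) ⊢ (q0, bcbcbcbc, Z) ⊢ (q1, bcbcbcbc, BBZ) ⊢ (q0, cbcbcbc, BZ) ⊢ (q0, bcbcbc, Z) ⊢ (q1, bcbcbc, BBZ) ⊢ (q0, cbcbc, BZ) ⊢ (q0, bcbc, Z) ⊢ (q1, bcbc, BBZ) ⊢ (q0, cbc, BZ) ⊢ (q0, bc, Z) ⊢ (q1, bc, BBZ) ⊢ (q0, c, BZ) ⊢ (q0, ε, Z) ⊢ (q1, ε, BBZ)
All input consumed in state q1 with stack BBZ.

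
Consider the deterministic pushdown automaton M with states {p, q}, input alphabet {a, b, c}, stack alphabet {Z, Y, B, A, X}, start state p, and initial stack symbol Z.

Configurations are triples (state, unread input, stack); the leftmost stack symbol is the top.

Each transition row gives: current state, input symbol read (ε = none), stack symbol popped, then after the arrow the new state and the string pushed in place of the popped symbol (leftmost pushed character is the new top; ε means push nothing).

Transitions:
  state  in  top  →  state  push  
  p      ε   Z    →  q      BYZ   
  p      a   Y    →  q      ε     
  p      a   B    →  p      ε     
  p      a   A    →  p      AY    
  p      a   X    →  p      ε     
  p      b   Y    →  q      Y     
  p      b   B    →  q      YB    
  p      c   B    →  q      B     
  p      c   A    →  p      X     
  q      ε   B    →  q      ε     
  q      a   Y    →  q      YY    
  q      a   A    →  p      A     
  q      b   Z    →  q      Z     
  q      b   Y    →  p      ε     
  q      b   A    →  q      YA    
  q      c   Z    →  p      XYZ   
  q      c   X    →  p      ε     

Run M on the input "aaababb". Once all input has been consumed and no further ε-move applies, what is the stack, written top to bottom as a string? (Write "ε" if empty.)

(p, aaababb, Z)
  ε-move, top Z: go to q, push BYZ → (q, aaababb, BYZ)
  ε-move, top B: go to q, push ε → (q, aaababb, YZ)
  read a, top Y: go to q, push YY → (q, aababb, YYZ)
  read a, top Y: go to q, push YY → (q, ababb, YYYZ)
  read a, top Y: go to q, push YY → (q, babb, YYYYZ)
  read b, top Y: go to p, push ε → (p, abb, YYYZ)
  read a, top Y: go to q, push ε → (q, bb, YYZ)
  read b, top Y: go to p, push ε → (p, b, YZ)
  read b, top Y: go to q, push Y → (q, ε, YZ)
All input consumed in state q with stack YZ.

YZ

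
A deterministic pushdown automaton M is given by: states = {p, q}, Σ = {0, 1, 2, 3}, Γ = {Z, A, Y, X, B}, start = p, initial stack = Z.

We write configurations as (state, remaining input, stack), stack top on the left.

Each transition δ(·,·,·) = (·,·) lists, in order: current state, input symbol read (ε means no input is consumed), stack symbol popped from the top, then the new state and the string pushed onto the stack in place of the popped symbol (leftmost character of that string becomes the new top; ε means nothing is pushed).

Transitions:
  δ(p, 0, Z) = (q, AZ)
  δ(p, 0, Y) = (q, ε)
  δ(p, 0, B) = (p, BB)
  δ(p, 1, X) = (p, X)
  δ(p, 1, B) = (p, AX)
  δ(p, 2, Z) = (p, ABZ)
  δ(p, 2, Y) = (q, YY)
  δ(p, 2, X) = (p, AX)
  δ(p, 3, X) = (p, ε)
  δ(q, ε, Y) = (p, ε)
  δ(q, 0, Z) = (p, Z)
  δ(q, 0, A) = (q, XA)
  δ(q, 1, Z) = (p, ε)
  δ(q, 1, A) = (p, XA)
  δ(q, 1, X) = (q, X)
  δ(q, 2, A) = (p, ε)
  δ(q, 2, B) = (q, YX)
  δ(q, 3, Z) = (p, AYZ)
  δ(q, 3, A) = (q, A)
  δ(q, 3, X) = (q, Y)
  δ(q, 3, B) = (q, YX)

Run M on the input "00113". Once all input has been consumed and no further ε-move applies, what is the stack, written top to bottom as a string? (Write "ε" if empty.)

(p, 00113, Z) ⊢ (q, 0113, AZ) ⊢ (q, 113, XAZ) ⊢ (q, 13, XAZ) ⊢ (q, 3, XAZ) ⊢ (q, ε, YAZ) ⊢ (p, ε, AZ)
All input consumed in state p with stack AZ.

AZ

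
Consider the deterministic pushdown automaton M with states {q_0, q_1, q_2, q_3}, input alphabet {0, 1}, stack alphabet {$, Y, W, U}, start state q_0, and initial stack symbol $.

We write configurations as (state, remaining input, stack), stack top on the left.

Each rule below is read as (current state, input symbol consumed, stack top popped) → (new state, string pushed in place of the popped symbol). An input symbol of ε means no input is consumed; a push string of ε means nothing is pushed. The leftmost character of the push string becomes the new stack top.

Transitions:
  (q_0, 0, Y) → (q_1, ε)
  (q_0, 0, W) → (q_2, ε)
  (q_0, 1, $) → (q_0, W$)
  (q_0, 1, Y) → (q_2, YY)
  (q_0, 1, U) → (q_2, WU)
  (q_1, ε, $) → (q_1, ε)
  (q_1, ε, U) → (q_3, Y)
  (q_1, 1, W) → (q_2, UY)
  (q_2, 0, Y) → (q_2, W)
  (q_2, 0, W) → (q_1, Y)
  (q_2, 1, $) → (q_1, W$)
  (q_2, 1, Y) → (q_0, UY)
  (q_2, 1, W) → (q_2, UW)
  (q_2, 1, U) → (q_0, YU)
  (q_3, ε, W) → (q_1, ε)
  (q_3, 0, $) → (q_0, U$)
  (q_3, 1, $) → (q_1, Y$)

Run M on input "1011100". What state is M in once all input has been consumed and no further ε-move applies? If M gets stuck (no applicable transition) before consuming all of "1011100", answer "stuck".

(q_0, 1011100, $)
  read 1, top $: go to q_0, push W$ → (q_0, 011100, W$)
  read 0, top W: go to q_2, push ε → (q_2, 11100, $)
  read 1, top $: go to q_1, push W$ → (q_1, 1100, W$)
  read 1, top W: go to q_2, push UY → (q_2, 100, UY$)
  read 1, top U: go to q_0, push YU → (q_0, 00, YUY$)
  read 0, top Y: go to q_1, push ε → (q_1, 0, UY$)
  ε-move, top U: go to q_3, push Y → (q_3, 0, YY$)
No transition for (q_3, 0, top Y); M blocks with input 0 remaining.

stuck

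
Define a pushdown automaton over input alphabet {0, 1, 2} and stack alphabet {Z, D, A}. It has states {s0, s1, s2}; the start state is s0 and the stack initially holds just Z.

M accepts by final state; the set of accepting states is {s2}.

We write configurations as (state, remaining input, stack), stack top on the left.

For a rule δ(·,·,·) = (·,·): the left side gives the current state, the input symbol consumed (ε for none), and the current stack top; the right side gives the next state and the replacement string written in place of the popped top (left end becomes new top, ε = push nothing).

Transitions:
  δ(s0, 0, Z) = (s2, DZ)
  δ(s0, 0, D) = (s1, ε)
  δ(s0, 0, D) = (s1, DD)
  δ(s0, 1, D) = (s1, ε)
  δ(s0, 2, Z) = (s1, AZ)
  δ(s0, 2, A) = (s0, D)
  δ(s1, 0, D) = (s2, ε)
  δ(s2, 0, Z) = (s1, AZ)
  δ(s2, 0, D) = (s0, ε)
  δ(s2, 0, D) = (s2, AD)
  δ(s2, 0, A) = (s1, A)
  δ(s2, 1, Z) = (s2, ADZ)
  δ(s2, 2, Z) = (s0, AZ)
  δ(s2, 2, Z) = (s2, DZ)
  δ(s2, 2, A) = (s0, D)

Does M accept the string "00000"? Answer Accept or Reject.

Accept

One accepting computation: (s0, 00000, Z) ⊢ (s2, 0000, DZ) ⊢ (s0, 000, Z) ⊢ (s2, 00, DZ) ⊢ (s0, 0, Z) ⊢ (s2, ε, DZ)
All input consumed and state s2 ∈ F.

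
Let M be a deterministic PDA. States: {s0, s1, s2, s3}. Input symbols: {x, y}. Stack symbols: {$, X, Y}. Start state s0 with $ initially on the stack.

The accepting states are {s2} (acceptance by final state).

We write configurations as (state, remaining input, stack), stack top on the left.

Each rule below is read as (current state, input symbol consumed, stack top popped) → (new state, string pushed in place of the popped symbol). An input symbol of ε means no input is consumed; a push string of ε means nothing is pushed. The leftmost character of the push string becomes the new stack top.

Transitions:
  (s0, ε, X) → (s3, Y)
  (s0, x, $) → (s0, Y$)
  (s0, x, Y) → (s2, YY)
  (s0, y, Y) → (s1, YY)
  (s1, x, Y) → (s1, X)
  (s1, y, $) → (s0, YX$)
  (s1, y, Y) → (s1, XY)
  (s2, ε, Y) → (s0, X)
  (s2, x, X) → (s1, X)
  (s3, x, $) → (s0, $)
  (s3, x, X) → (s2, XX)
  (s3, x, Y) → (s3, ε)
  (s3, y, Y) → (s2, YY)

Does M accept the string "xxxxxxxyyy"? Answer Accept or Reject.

Accept

(s0, xxxxxxxyyy, $) ⊢ (s0, xxxxxxyyy, Y$) ⊢ (s2, xxxxxyyy, YY$) ⊢ (s0, xxxxxyyy, XY$) ⊢ (s3, xxxxxyyy, YY$) ⊢ (s3, xxxxyyy, Y$) ⊢ (s3, xxxyyy, $) ⊢ (s0, xxyyy, $) ⊢ (s0, xyyy, Y$) ⊢ (s2, yyy, YY$) ⊢ (s0, yyy, XY$) ⊢ (s3, yyy, YY$) ⊢ (s2, yy, YYY$) ⊢ (s0, yy, XYY$) ⊢ (s3, yy, YYY$) ⊢ (s2, y, YYYY$) ⊢ (s0, y, XYYY$) ⊢ (s3, y, YYYY$) ⊢ (s2, ε, YYYYY$)
All input consumed; state s2 ∈ F.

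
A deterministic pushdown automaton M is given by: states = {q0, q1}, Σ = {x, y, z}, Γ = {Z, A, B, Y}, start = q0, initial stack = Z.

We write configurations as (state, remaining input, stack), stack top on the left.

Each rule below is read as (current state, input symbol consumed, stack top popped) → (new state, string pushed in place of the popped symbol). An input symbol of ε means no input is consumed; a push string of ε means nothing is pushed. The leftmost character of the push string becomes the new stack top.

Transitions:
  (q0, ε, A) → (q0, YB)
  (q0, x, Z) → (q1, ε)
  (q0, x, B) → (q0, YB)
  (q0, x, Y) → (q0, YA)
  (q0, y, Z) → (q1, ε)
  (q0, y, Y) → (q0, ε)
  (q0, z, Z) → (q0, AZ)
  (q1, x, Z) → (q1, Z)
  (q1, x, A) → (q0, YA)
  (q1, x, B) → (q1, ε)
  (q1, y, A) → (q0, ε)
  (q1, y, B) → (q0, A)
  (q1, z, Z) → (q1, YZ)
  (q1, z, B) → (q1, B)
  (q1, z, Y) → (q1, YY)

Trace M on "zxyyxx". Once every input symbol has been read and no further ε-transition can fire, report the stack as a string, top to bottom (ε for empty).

(q0, zxyyxx, Z)
  read z, top Z: go to q0, push AZ → (q0, xyyxx, AZ)
  ε-move, top A: go to q0, push YB → (q0, xyyxx, YBZ)
  read x, top Y: go to q0, push YA → (q0, yyxx, YABZ)
  read y, top Y: go to q0, push ε → (q0, yxx, ABZ)
  ε-move, top A: go to q0, push YB → (q0, yxx, YBBZ)
  read y, top Y: go to q0, push ε → (q0, xx, BBZ)
  read x, top B: go to q0, push YB → (q0, x, YBBZ)
  read x, top Y: go to q0, push YA → (q0, ε, YABBZ)
All input consumed in state q0 with stack YABBZ.

YABBZ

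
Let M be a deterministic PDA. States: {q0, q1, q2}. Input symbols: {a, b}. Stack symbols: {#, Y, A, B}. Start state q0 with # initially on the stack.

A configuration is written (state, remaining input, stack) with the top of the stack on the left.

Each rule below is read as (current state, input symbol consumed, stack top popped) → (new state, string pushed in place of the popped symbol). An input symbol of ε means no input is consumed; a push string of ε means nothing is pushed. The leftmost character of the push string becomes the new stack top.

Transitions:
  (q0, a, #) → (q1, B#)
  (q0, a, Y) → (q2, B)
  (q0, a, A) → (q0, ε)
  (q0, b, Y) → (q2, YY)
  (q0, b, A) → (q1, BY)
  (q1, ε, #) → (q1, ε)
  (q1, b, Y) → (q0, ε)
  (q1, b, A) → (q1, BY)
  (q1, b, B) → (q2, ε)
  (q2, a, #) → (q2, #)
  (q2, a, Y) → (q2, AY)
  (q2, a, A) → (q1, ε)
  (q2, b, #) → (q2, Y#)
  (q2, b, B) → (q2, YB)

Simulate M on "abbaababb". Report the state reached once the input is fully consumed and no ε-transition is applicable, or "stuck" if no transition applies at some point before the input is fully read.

q2

(q0, abbaababb, #)
  read a, top #: go to q1, push B# → (q1, bbaababb, B#)
  read b, top B: go to q2, push ε → (q2, baababb, #)
  read b, top #: go to q2, push Y# → (q2, aababb, Y#)
  read a, top Y: go to q2, push AY → (q2, ababb, AY#)
  read a, top A: go to q1, push ε → (q1, babb, Y#)
  read b, top Y: go to q0, push ε → (q0, abb, #)
  read a, top #: go to q1, push B# → (q1, bb, B#)
  read b, top B: go to q2, push ε → (q2, b, #)
  read b, top #: go to q2, push Y# → (q2, ε, Y#)
All input consumed; M is in state q2.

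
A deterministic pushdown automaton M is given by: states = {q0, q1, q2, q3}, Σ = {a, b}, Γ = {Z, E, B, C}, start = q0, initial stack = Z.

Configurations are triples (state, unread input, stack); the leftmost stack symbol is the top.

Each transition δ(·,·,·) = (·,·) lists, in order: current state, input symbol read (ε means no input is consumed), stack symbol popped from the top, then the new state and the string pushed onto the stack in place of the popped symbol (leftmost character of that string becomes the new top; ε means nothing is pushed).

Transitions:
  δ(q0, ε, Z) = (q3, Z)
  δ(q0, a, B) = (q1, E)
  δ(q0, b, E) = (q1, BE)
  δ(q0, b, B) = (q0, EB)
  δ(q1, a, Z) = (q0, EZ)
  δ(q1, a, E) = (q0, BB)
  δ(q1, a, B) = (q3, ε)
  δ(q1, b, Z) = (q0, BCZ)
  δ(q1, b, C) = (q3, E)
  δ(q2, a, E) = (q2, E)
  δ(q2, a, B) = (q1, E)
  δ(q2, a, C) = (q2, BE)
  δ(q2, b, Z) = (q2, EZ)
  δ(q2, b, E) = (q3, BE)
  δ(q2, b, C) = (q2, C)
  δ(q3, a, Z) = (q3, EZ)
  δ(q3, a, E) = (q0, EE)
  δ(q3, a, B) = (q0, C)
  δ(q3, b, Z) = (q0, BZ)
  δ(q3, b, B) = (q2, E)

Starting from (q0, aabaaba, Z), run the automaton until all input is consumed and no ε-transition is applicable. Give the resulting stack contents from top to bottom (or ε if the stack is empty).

(q0, aabaaba, Z)
  ε-move, top Z: go to q3, push Z → (q3, aabaaba, Z)
  read a, top Z: go to q3, push EZ → (q3, abaaba, EZ)
  read a, top E: go to q0, push EE → (q0, baaba, EEZ)
  read b, top E: go to q1, push BE → (q1, aaba, BEEZ)
  read a, top B: go to q3, push ε → (q3, aba, EEZ)
  read a, top E: go to q0, push EE → (q0, ba, EEEZ)
  read b, top E: go to q1, push BE → (q1, a, BEEEZ)
  read a, top B: go to q3, push ε → (q3, ε, EEEZ)
All input consumed in state q3 with stack EEEZ.

EEEZ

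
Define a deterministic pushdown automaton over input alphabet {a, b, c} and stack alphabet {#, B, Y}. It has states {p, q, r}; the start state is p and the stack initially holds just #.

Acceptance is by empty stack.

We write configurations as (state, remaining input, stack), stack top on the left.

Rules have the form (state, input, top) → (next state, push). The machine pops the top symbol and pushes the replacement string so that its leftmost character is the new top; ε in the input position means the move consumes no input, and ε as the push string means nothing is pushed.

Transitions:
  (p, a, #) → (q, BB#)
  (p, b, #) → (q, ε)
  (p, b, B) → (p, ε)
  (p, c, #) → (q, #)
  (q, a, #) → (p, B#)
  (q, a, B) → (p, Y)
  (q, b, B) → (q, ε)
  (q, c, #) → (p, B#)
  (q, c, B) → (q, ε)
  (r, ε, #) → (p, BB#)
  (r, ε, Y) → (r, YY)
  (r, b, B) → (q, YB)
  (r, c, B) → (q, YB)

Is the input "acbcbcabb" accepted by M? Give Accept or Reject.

Accept

(p, acbcbcabb, #)
  read a, top #: go to q, push BB# → (q, cbcbcabb, BB#)
  read c, top B: go to q, push ε → (q, bcbcabb, B#)
  read b, top B: go to q, push ε → (q, cbcabb, #)
  read c, top #: go to p, push B# → (p, bcabb, B#)
  read b, top B: go to p, push ε → (p, cabb, #)
  read c, top #: go to q, push # → (q, abb, #)
  read a, top #: go to p, push B# → (p, bb, B#)
  read b, top B: go to p, push ε → (p, b, #)
  read b, top #: go to q, push ε → (q, ε, ε)
All input consumed and the stack is empty.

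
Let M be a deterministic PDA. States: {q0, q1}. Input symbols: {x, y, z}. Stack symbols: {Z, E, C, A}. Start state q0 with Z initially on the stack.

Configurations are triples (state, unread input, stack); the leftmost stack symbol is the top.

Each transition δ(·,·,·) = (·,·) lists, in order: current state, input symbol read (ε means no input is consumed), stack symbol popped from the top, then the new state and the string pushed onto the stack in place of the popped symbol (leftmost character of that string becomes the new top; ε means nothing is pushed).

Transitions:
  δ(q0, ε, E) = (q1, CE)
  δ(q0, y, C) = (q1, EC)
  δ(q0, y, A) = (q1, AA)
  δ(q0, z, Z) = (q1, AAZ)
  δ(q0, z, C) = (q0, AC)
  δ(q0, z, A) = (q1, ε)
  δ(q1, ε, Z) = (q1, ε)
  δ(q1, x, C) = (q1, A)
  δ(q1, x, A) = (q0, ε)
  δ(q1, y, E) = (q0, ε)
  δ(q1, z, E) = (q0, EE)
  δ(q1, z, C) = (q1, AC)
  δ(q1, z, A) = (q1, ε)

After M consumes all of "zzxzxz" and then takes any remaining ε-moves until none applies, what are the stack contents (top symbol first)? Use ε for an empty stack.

ε

(q0, zzxzxz, Z)
  read z, top Z: go to q1, push AAZ → (q1, zxzxz, AAZ)
  read z, top A: go to q1, push ε → (q1, xzxz, AZ)
  read x, top A: go to q0, push ε → (q0, zxz, Z)
  read z, top Z: go to q1, push AAZ → (q1, xz, AAZ)
  read x, top A: go to q0, push ε → (q0, z, AZ)
  read z, top A: go to q1, push ε → (q1, ε, Z)
  ε-move, top Z: go to q1, push ε → (q1, ε, ε)
All input consumed in state q1 with stack ε.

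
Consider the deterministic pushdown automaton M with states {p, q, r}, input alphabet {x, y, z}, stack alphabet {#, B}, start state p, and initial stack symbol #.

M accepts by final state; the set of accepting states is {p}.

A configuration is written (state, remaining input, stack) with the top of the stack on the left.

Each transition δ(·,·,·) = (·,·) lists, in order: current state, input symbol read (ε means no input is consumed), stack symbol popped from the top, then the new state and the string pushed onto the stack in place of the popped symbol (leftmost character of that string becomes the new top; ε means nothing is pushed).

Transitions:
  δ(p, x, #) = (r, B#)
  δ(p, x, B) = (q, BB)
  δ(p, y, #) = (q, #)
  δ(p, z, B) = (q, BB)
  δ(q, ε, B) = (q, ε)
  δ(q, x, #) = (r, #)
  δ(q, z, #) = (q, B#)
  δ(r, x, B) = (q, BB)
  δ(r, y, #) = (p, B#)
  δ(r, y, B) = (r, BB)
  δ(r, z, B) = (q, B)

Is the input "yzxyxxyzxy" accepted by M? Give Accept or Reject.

(p, yzxyxxyzxy, #) ⊢ (q, zxyxxyzxy, #) ⊢ (q, xyxxyzxy, B#) ⊢ (q, xyxxyzxy, #) ⊢ (r, yxxyzxy, #) ⊢ (p, xxyzxy, B#) ⊢ (q, xyzxy, BB#) ⊢ (q, xyzxy, B#) ⊢ (q, xyzxy, #) ⊢ (r, yzxy, #) ⊢ (p, zxy, B#) ⊢ (q, xy, BB#) ⊢ (q, xy, B#) ⊢ (q, xy, #) ⊢ (r, y, #) ⊢ (p, ε, B#)
All input consumed; state p ∈ F.

Accept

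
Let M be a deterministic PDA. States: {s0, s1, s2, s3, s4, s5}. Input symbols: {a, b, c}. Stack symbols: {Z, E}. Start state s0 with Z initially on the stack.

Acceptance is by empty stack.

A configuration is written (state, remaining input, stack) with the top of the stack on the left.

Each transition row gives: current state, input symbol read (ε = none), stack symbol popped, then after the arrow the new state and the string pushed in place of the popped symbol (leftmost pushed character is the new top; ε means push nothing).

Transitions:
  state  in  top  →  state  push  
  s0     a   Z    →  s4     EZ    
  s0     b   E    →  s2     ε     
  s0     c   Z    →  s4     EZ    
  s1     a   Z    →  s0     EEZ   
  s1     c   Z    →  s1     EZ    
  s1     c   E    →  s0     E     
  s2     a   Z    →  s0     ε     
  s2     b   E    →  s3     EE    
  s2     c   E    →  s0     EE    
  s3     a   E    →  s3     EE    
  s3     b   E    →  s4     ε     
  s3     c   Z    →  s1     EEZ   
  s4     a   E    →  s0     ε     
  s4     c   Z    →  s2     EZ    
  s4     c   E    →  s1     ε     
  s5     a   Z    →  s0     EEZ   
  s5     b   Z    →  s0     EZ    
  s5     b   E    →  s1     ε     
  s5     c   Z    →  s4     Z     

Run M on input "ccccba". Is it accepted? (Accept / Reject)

Accept

(s0, ccccba, Z)
  read c, top Z: go to s4, push EZ → (s4, cccba, EZ)
  read c, top E: go to s1, push ε → (s1, ccba, Z)
  read c, top Z: go to s1, push EZ → (s1, cba, EZ)
  read c, top E: go to s0, push E → (s0, ba, EZ)
  read b, top E: go to s2, push ε → (s2, a, Z)
  read a, top Z: go to s0, push ε → (s0, ε, ε)
All input consumed and the stack is empty.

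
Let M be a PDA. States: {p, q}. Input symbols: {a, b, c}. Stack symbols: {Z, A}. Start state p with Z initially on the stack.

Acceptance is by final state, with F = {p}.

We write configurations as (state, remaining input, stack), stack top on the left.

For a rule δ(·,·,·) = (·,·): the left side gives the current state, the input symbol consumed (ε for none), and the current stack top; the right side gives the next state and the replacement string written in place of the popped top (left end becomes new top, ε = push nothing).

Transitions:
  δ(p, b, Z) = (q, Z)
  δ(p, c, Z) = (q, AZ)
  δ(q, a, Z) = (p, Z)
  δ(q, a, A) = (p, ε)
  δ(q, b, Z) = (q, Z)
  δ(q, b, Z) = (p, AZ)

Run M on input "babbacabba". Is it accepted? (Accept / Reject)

Accept

One accepting computation: (p, babbacabba, Z) ⊢ (q, abbacabba, Z) ⊢ (p, bbacabba, Z) ⊢ (q, bacabba, Z) ⊢ (q, acabba, Z) ⊢ (p, cabba, Z) ⊢ (q, abba, AZ) ⊢ (p, bba, Z) ⊢ (q, ba, Z) ⊢ (q, a, Z) ⊢ (p, ε, Z)
All input consumed and state p ∈ F.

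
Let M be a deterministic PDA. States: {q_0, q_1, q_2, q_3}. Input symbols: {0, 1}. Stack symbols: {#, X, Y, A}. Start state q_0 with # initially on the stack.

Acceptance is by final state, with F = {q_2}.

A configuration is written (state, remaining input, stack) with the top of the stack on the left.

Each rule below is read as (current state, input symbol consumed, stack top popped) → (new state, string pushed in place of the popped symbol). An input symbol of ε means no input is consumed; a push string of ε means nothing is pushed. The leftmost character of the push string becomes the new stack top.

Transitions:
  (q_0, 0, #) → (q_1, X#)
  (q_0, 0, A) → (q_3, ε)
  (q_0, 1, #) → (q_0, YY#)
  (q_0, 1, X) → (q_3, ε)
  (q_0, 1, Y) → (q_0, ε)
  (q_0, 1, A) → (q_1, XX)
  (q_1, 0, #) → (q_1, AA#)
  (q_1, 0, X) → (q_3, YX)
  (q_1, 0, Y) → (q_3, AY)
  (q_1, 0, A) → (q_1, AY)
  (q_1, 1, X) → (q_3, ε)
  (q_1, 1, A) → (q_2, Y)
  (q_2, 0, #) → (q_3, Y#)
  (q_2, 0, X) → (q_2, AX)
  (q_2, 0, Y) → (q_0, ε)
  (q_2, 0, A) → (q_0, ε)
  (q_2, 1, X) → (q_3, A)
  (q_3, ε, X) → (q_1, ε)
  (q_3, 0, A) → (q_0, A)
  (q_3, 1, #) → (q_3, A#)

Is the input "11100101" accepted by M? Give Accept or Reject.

(q_0, 11100101, #)
  read 1, top #: go to q_0, push YY# → (q_0, 1100101, YY#)
  read 1, top Y: go to q_0, push ε → (q_0, 100101, Y#)
  read 1, top Y: go to q_0, push ε → (q_0, 00101, #)
  read 0, top #: go to q_1, push X# → (q_1, 0101, X#)
  read 0, top X: go to q_3, push YX → (q_3, 101, YX#)
No transition applies at (q_3, 101, YX#); input not fully consumed.

Reject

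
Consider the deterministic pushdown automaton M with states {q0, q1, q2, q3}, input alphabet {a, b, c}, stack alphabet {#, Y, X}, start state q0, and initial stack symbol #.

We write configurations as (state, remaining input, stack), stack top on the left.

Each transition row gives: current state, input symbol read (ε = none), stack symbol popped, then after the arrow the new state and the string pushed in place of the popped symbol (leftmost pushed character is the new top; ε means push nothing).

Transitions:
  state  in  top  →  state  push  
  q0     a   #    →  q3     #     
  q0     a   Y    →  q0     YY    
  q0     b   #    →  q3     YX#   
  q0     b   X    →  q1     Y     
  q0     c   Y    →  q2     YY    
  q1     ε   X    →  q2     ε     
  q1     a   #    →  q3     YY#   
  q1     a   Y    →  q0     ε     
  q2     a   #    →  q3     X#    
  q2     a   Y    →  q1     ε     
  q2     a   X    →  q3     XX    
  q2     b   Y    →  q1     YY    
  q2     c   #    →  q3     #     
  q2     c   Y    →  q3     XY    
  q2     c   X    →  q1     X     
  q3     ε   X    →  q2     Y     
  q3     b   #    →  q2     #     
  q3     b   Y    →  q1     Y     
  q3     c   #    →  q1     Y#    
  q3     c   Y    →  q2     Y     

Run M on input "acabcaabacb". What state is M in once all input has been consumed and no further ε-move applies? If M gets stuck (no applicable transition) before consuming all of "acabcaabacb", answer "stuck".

(q0, acabcaabacb, #) ⊢ (q3, cabcaabacb, #) ⊢ (q1, abcaabacb, Y#) ⊢ (q0, bcaabacb, #) ⊢ (q3, caabacb, YX#) ⊢ (q2, aabacb, YX#) ⊢ (q1, abacb, X#) ⊢ (q2, abacb, #) ⊢ (q3, bacb, X#) ⊢ (q2, bacb, Y#) ⊢ (q1, acb, YY#) ⊢ (q0, cb, Y#) ⊢ (q2, b, YY#) ⊢ (q1, ε, YYY#)
All input consumed; M is in state q1.

q1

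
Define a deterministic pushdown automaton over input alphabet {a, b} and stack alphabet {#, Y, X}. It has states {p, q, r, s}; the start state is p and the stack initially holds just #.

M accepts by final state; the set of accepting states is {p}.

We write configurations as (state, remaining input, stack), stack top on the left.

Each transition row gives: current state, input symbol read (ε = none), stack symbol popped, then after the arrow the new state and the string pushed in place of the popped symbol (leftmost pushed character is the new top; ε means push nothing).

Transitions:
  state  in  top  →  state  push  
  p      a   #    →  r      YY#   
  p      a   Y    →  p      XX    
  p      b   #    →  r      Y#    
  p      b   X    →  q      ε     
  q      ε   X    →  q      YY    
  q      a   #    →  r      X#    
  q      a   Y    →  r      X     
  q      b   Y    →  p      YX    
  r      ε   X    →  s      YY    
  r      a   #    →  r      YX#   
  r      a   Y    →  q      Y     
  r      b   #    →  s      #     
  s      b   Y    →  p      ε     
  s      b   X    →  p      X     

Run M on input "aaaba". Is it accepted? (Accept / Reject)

(p, aaaba, #)
  read a, top #: go to r, push YY# → (r, aaba, YY#)
  read a, top Y: go to q, push Y → (q, aba, YY#)
  read a, top Y: go to r, push X → (r, ba, XY#)
  ε-move, top X: go to s, push YY → (s, ba, YYY#)
  read b, top Y: go to p, push ε → (p, a, YY#)
  read a, top Y: go to p, push XX → (p, ε, XXY#)
All input consumed; state p ∈ F.

Accept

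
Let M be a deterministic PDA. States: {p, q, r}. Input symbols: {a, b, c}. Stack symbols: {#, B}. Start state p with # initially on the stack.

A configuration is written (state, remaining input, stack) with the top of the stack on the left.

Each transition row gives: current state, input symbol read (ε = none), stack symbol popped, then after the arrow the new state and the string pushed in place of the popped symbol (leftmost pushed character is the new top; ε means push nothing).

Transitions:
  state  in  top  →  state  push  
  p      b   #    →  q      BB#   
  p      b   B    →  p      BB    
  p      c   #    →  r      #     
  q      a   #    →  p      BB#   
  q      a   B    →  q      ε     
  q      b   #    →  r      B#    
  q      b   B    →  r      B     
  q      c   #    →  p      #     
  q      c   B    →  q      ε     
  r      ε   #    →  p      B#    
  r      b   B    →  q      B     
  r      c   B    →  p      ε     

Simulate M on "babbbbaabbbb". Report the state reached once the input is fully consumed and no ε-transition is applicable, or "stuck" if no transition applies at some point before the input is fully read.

p

(p, babbbbaabbbb, #)
  read b, top #: go to q, push BB# → (q, abbbbaabbbb, BB#)
  read a, top B: go to q, push ε → (q, bbbbaabbbb, B#)
  read b, top B: go to r, push B → (r, bbbaabbbb, B#)
  read b, top B: go to q, push B → (q, bbaabbbb, B#)
  read b, top B: go to r, push B → (r, baabbbb, B#)
  read b, top B: go to q, push B → (q, aabbbb, B#)
  read a, top B: go to q, push ε → (q, abbbb, #)
  read a, top #: go to p, push BB# → (p, bbbb, BB#)
  read b, top B: go to p, push BB → (p, bbb, BBB#)
  read b, top B: go to p, push BB → (p, bb, BBBB#)
  read b, top B: go to p, push BB → (p, b, BBBBB#)
  read b, top B: go to p, push BB → (p, ε, BBBBBB#)
All input consumed; M is in state p.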